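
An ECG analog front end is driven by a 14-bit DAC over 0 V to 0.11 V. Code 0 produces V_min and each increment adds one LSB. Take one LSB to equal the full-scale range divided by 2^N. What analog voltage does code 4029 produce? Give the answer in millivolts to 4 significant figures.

Span = 0.11 V. LSB = 0.11 V / 2^14.
Output = V_min + (4029/16384) × range = 0 + 0.245911 × 0.11 V
      = 0 V + 0.0270502 V = 0.0270502 V.

27.05 mV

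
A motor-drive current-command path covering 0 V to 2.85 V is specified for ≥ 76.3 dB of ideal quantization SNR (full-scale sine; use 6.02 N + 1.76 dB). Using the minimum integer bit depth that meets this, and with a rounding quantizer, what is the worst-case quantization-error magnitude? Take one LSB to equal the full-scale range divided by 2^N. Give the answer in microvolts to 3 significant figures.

Full-scale range = 2.85 V.
Required N = ⌈(76.3 − 1.76)/6.02⌉ = ⌈12.382⌉ = 13.
LSB = 2.85 V / 2^13 = 347.90 µV.
Half an LSB is 174 µV.

174 µV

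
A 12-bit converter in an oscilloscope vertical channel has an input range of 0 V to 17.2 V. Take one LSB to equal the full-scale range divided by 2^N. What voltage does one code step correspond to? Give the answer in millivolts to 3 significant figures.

4.20 mV

Range is 17.2 V.
2^12 = 4096 levels.
One LSB is 17.2 V / 4096 = 4.20 mV.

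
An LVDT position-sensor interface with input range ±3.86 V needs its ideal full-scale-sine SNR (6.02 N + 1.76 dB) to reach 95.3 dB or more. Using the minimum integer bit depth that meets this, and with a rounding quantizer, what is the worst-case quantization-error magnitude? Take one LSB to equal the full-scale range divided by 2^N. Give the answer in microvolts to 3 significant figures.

58.9 µV

Range = 3.86 − (-3.86) = 7.72 V.
N ≥ (95.3 − 1.76)/6.02 = 15.538 → N_min = 16.
Step size = 7.72/65536 V = 117.80 µV.
|e|_max = LSB/2 = 58.9 µV.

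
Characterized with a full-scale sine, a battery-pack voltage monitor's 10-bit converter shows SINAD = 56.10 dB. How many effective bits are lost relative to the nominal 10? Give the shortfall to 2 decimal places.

Effective bits = (56.10 − 1.76)/6.02 = 9.0266.
Shortfall = 10 − 9.0266 = 0.9734 bits.

0.97 bits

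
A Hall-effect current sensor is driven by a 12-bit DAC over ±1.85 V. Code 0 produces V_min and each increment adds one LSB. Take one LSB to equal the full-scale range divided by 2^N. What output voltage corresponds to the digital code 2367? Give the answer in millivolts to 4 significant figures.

Full-scale range = 1.85 V − (-1.85 V) = 3.7 V. LSB = 3.7 V / 2^12.
V_out = -1.85 + 2367 × (3.7/4096) V
      = -1.85 V + 2.13816 V = 0.288159 V.

288.2 mV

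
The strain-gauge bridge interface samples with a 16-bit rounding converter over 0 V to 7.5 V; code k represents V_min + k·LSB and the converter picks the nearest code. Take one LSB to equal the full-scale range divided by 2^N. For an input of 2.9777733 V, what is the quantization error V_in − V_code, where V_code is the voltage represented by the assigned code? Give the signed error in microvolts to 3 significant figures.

Full-scale range = 7.5 V. LSB = 7.5 V / 2^16 ≈ 114.4 µV.
(2.9777733 − (0)) / LSB = 2.9777733 × 65536/7.5 = 26020.1801. Nearest integer: k = 26020.
Reconstructed level: 0 + 26020 × 7.5/65536 V = 2.9777526855 V.
V_in − V_code = 2.9777733 − (2.9777526855) = +20.6 µV.

+20.6 µV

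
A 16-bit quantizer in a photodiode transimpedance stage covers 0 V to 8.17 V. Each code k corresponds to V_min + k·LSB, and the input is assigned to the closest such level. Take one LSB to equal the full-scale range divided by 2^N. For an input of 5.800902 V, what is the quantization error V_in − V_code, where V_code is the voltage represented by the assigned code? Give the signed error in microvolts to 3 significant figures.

Full-scale range = 8.17 V. LSB = 8.17 V / 2^16 ≈ 124.7 µV.
(5.800902 − (0)) / LSB = 5.800902 × 65536/8.17 = 46532.1804. Nearest integer: k = 46532.
Reconstructed level: 0 + 46532 × 8.17/65536 V = 5.8008795166 V.
Error = V_in − V_code = 5.800902 − (5.8008795166) = +22.5 µV.

+22.5 µV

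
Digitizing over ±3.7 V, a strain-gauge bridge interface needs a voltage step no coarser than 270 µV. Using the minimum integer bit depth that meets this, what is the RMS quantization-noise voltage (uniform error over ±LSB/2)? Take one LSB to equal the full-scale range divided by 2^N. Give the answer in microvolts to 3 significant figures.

Range = 3.7 − (-3.7) = 7.4 V.
Required number of levels: 7.4/270 µV = 27407; smallest N with 2^N ≥ that is 15.
LSB = 7.4 V / 2^15 = 225.83 µV.
σ_q = LSB/√12 = 225.83 µV/3.4641 = 65.2 µV.

65.2 µV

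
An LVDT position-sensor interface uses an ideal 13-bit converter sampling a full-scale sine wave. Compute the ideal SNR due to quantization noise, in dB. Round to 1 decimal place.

For an ideal N-bit converter with full-scale sine input, SNR = 6.02 N + 1.76 dB. SNR = 6.02 × 13 + 1.76 = 78.26 + 1.76 = 80.02 dB.

80.0 dB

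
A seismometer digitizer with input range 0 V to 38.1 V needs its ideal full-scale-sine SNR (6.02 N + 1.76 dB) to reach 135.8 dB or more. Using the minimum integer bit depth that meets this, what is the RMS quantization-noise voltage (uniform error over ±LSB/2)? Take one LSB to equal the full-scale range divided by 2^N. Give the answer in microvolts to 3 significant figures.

V_FS = 38.1 V.
6.02 N + 1.76 ≥ 135.8 gives N ≥ 22.266, so the minimum integer is 23.
One LSB is 38.1 V / 8388608 = 4.5419 µV.
V_rms = LSB/√12 = 1.31 µV.

1.31 µV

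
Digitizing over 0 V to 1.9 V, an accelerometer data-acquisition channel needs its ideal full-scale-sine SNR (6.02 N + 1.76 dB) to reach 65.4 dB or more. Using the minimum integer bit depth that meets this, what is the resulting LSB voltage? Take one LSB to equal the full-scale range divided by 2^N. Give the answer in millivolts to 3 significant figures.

V_FS = 1.9 V.
6.02 N + 1.76 ≥ 65.4 gives N ≥ 10.571, so the minimum integer is 11.
One LSB is 1.9 V / 2048 = 0.928 mV.

0.928 mV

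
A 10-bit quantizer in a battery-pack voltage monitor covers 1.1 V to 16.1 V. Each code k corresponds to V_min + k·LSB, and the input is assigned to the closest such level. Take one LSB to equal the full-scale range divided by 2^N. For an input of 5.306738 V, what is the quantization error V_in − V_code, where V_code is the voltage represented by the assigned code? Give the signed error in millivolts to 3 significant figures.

The full-scale span is 16.1 − (1.1) = 15 V. LSB = 15 V / 2^10 ≈ 14.65 mV.
Position in LSBs: (5.306738 − (1.1)) × 1024/15 = 287.1800; rounding gives k = 287.
Reconstructed level: 1.1 + 287 × 15/1024 V = 5.304101563 V.
Error = V_in − V_code = 5.306738 − (5.304101563) = +2.64 mV.

+2.64 mV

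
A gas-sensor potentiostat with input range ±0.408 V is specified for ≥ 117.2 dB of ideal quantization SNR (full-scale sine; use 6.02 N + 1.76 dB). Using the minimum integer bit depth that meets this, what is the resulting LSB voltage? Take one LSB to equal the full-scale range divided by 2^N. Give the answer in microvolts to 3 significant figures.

0.778 µV

Full-scale range = 0.408 V − (-0.408 V) = 0.816 V.
6.02 N + 1.76 ≥ 117.2 gives N ≥ 19.176, so the minimum integer is 20.
Step size = 0.816/1048576 V = 0.778 µV.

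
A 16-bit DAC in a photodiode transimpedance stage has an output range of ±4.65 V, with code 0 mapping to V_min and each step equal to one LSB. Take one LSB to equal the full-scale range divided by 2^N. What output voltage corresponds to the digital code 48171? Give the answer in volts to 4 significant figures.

The full-scale span is 4.65 − (-4.65) = 9.3 V. LSB = 9.3 V / 2^16.
Output = V_min + (48171/65536) × range = -4.65 + 0.735031 × 9.3 V
      = -4.65 V + 6.83579 V = 2.18579 V.

2.186 V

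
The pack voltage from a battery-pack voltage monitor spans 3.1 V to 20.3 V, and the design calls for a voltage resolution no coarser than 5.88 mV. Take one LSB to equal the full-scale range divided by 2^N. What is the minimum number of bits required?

Range = 20.3 − (3.1) = 17.2 V.
Required number of levels: 17.2/5.88 mV = 2925.2; smallest N with 2^N ≥ that is 12.

12 bits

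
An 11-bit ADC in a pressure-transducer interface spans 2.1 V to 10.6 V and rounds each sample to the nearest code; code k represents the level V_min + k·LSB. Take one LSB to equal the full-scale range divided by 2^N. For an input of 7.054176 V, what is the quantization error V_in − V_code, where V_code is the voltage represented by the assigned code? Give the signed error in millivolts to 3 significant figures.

Range = 10.6 − (2.1) = 8.5 V. LSB = 8.5 V / 2^11 ≈ 4.150 mV.
(V_in − V_min)/LSB = (7.054176 − (2.1)) × 2048/8.5 = 1193.6650 → nearest code k = 1194.
V_code = 2.1 + (1194/2048) × 8.5 = 7.055566406 V.
V_in − V_code = 7.054176 − (7.055566406) = −1.39 mV.

−1.39 mV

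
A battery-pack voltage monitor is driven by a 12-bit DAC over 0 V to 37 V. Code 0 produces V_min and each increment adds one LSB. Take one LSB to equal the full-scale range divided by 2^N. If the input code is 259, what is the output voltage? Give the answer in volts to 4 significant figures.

Span = 37 V. LSB = 37 V / 2^12.
V_out = V_min + code × LSB = 0 V + 259 × 37 V / 4096
      = 0 + 2.33960 = 2.33960 V.

2.340 V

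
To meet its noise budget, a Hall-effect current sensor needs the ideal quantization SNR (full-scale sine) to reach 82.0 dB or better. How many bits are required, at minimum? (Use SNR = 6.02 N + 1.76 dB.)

Required N = ⌈(82.0 − 1.76)/6.02⌉ = ⌈13.329⌉ = 14.

14 bits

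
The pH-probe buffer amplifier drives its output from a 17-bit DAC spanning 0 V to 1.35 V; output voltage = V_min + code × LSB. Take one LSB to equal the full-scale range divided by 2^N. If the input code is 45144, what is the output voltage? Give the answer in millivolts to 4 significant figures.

465.0 mV

Range is 1.35 V. LSB = 1.35 V / 2^17.
Output = V_min + (45144/131072) × range = 0 + 0.344421 × 1.35 V
      = 0 + 0.464969 = 0.464969 V.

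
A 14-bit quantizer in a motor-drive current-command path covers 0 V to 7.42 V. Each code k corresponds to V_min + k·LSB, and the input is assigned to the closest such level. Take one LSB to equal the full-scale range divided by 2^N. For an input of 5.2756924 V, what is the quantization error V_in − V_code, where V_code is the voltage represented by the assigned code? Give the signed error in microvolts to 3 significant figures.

V_FS = 7.42 V. LSB = 7.42 V / 2^14 ≈ 452.9 µV.
(V_in − V_min)/LSB = (5.2756924 − (0)) × 16384/7.42 = 11649.1839 → nearest code k = 11649.
V_code = V_min + k × range/2^14 = 0 + 11649 × 7.42/16384 = 5.2756091309 V.
V_in − V_code = 5.2756924 − (5.2756091309) = +83.3 µV.

+83.3 µV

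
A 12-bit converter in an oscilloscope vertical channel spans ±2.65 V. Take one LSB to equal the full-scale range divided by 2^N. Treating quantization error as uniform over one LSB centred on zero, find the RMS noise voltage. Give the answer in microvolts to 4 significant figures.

373.5 µV

Range = 2.65 − (-2.65) = 5.3 V.
LSB = 5.3 V ÷ 2^12 = 5.3/4096 V = 1.29395 mV.
For a uniform distribution on [−LSB/2, +LSB/2], V_rms = LSB/√12 = 1.29395 mV/3.4641 = 373.5 µV.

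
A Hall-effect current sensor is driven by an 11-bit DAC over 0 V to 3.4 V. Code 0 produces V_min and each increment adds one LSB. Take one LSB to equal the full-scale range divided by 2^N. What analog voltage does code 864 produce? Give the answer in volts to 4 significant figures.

1.434 V

Range is 3.4 V. LSB = 3.4 V / 2^11.
Output = V_min + (864/2048) × range = 0 + 0.421875 × 3.4 V
      = 0 V + 1.43438 V = 1.43438 V.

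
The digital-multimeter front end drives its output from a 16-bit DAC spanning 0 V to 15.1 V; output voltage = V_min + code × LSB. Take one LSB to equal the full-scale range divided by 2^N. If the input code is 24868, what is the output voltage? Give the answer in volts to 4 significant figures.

5.730 V

Span = 15.1 V. LSB = 15.1 V / 2^16.
Output = V_min + (24868/65536) × range = 0 + 0.379456 × 15.1 V
      = 0 + 5.72978 = 5.72978 V.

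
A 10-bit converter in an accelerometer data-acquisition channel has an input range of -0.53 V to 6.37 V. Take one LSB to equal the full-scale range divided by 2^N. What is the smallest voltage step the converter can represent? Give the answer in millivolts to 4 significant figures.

Span: 6.37 V − (-0.53 V) = 6.9 V.
2^10 = 1024 levels.
LSB = 6.9 V ÷ 2^10 = 6.9/1024 V = 6.738 mV.

6.738 mV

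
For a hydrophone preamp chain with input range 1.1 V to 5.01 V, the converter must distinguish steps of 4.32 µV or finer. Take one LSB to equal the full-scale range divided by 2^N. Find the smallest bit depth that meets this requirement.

20 bits

Span: 5.01 V − (1.1 V) = 3.91 V.
Levels needed ≥ 3.91/4.32 µV = 905100. 2^20 = 1048576 suffices, so N_min = 20.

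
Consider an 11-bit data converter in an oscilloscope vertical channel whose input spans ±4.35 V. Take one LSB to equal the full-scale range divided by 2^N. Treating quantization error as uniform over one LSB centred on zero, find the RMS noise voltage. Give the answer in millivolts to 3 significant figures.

Full-scale range = 4.35 V − (-4.35 V) = 8.7 V.
LSB = 8.7 V / 2^11 = 4.2480 mV.
RMS of a uniform error over width LSB is LSB/√12 = 1.23 mV.

1.23 mV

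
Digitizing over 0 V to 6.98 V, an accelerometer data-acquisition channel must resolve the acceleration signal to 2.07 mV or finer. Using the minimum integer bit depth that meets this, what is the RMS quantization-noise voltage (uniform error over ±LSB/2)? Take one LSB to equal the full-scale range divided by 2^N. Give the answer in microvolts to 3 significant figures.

Range is 6.98 V.
Need 2^N ≥ 6.98 V / 2.07 mV = 3372 → N_min = 12.
LSB = 6.98 V / 2^12 = 1.7041 mV.
σ_q = LSB/√12 = 1.7041 mV/3.4641 = 492 µV.

492 µV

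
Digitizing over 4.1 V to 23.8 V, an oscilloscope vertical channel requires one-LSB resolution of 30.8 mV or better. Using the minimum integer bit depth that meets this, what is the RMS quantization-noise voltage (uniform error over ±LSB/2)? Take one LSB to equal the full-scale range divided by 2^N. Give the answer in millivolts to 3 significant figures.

Span: 23.8 V − (4.1 V) = 19.7 V.
Need 2^N ≥ 19.7 V / 30.8 mV = 639.6 → N_min = 10.
Step size = 19.7/1024 V = 19.238 mV.
σ_q = LSB/√12 = 19.238 mV/3.4641 = 5.55 mV.

5.55 mV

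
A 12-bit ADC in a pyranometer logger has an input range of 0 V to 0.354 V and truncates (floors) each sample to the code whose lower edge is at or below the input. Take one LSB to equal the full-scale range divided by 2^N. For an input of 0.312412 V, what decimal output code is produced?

3614

Span = 0.354 V. LSB = 0.354 V / 2^12 ≈ 86.43 µV.
code = ⌊(V_in − V_min)/LSB⌋ = ⌊(V_in − V_min) × 2^12 / range⌋
     = ⌊(0.312412 − (0)) × 4096 / 0.354⌋ = ⌊0.312412 × 4096/0.354⌋
     = ⌊3614.801⌋ = 3614.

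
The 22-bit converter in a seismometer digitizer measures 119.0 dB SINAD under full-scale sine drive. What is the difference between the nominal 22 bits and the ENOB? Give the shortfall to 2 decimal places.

Effective bits = (119.0 − 1.76)/6.02 = 19.4751.
Shortfall = 22 − 19.4751 = 2.5249 bits.

2.52 bits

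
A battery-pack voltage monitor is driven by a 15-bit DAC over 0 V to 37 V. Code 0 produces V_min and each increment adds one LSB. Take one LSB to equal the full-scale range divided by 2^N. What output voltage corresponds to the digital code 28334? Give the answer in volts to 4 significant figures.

Full-scale range = 37 V. LSB = 37 V / 2^15.
V_out = 0 + 28334 × (37/32768) V
      = 0 + 31.9933 = 31.9933 V.

31.99 V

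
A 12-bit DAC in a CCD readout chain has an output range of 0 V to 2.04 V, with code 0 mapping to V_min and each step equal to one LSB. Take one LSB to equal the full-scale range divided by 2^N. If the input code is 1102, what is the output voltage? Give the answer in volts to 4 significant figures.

0.5488 V

Full-scale range = 2.04 V. LSB = 2.04 V / 2^12.
V_out = 0 + 1102 × (2.04/4096) V
      = 0 V + 0.548848 V = 0.548848 V.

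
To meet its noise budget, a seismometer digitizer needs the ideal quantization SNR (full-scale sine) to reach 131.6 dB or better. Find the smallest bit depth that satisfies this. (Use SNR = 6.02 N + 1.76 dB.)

22 bits

Required N = ⌈(131.6 − 1.76)/6.02⌉ = ⌈21.568⌉ = 22.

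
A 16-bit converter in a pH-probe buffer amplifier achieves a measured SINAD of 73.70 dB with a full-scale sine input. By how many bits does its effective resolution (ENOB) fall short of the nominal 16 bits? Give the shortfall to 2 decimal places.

4.05 bits

N_eff = (73.70 − 1.76)/6.02 = 11.9502 bits.
16 − 11.9502 = 4.05 bits below nominal.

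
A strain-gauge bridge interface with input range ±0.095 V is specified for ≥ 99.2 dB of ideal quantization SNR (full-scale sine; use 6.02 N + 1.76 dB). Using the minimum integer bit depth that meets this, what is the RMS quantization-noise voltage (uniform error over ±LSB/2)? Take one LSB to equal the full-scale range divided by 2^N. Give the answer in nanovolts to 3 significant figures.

418 nV

The full-scale span is 0.095 − (-0.095) = 0.19 V.
6.02 N + 1.76 ≥ 99.2 gives N ≥ 16.186, so the minimum integer is 17.
LSB = 0.19 V ÷ 2^17 = 0.19/131072 V = 1.4496 µV.
V_rms = LSB/√12 = 418 nV.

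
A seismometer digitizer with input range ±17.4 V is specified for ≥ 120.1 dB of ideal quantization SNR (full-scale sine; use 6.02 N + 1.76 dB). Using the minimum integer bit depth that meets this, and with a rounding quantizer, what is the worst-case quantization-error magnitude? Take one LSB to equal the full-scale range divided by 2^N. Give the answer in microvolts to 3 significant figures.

The full-scale span is 17.4 − (-17.4) = 34.8 V.
Required N = ⌈(120.1 − 1.76)/6.02⌉ = ⌈19.658⌉ = 20.
One LSB is 34.8 V / 1048576 = 33.188 µV.
|e|_max = LSB/2 = 16.6 µV.

16.6 µV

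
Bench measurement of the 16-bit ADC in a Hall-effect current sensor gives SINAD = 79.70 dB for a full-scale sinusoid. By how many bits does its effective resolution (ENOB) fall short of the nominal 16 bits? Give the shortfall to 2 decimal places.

N_eff = (79.70 − 1.76)/6.02 = 12.9468 bits.
16 − 12.9468 = 3.05 bits below nominal.

3.05 bits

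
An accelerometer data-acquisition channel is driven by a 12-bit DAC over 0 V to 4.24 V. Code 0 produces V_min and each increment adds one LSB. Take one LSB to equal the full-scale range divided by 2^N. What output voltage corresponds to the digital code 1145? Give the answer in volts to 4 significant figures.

1.185 V

Range is 4.24 V. LSB = 4.24 V / 2^12.
Output = V_min + (1145/4096) × range = 0 + 0.279541 × 4.24 V
      = 0 V + 1.18525 V = 1.18525 V.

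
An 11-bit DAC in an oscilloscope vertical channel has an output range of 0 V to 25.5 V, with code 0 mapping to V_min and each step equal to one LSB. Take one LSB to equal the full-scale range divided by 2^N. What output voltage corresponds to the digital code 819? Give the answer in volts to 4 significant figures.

10.20 V

V_FS = 25.5 V. LSB = 25.5 V / 2^11.
V_out = V_min + code × LSB = 0 V + 819 × 25.5 V / 2048
      = 0 V + 10.1975 V = 10.1975 V.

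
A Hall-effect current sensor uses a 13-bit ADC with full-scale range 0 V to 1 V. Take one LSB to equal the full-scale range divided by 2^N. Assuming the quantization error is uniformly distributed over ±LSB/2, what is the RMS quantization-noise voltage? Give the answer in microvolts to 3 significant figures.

Span = 1 V.
LSB = 1 V ÷ 2^13 = 1/8192 V = 122.07 µV.
σ_q = LSB/√12 = 122.07 µV/3.4641 = 35.2 µV.

35.2 µV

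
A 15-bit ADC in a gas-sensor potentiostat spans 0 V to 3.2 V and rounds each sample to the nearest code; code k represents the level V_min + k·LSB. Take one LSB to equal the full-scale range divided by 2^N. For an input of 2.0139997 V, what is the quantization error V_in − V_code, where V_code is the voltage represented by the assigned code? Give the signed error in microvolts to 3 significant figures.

Full-scale range = 3.2 V. LSB = 3.2 V / 2^15 ≈ 97.66 µV.
(2.0139997 − (0)) / LSB = 2.0139997 × 32768/3.2 = 20623.3569. Nearest integer: k = 20623.
Reconstructed level: 0 + 20623 × 3.2/32768 V = 2.0139648438 V.
V_in − V_code = 2.0139997 − (2.0139648438) = +34.9 µV.

+34.9 µV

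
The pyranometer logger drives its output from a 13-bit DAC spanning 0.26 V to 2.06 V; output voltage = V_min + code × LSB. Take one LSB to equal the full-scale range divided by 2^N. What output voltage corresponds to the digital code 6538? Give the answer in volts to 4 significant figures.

The full-scale span is 2.06 − (0.26) = 1.8 V. LSB = 1.8 V / 2^13.
V_out = 0.26 + 6538 × (1.8/8192) V
      = 0.26 + 1.43657 = 1.69657 V.

1.697 V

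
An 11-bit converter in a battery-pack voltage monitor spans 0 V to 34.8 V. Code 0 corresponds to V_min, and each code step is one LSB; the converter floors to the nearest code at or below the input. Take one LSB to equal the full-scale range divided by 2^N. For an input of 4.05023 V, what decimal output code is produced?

V_FS = 34.8 V. LSB = 34.8 V / 2^11 ≈ 16.99 mV.
code = ⌊(V_in − V_min)/LSB⌋ = ⌊(V_in − V_min) × 2^11 / range⌋
     = ⌊(4.05023 − (0)) × 2048 / 34.8⌋ = ⌊4.05023 × 2048/34.8⌋
     = ⌊238.358⌋ = 238.

238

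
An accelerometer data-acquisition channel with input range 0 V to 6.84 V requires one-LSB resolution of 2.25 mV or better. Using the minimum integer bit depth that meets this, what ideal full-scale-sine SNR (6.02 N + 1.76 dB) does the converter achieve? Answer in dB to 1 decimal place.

74.0 dB

Span = 6.84 V.
Levels needed ≥ 6.84/2.25 mV = 3040. 2^12 = 4096 suffices, so N_min = 12.
Ideal SNR at N = 12: 6.02·12 + 1.76 = 74.0 dB.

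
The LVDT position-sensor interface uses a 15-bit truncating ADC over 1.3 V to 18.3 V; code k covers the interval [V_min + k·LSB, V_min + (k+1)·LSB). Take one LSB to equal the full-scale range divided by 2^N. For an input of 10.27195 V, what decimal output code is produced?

Full-scale range = 18.3 V − (1.3 V) = 17 V. LSB = 17 V / 2^15 ≈ 0.5188 mV.
(V_in − V_min) × 2^15/range = (10.27195 − (1.3)) × 32768/17 = 17293.698.
Floor → code = 17293.

17293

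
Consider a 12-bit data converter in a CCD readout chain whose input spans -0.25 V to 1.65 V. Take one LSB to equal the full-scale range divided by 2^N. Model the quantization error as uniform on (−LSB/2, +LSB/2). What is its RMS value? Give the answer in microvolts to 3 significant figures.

134 µV

The full-scale span is 1.65 − (-0.25) = 1.9 V.
LSB = 1.9 V ÷ 2^12 = 1.9/4096 V = 463.87 µV.
σ_q = LSB/√12 = 463.87 µV/3.4641 = 134 µV.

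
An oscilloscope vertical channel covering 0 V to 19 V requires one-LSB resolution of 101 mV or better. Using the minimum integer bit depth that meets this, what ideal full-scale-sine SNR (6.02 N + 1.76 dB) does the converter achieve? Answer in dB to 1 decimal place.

49.9 dB

Range is 19 V.
Need 2^N ≥ 19 V / 101 mV = 188.1 → N_min = 8.
SNR = 6.02 × 8 + 1.76 = 49.92 dB.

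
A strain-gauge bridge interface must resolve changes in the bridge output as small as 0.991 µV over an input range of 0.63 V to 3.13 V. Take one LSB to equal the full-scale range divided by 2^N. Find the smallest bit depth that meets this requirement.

22 bits

The full-scale span is 3.13 − (0.63) = 2.5 V.
2.5 V / 0.991 µV = 2.523e6. Since 2^21 = 2097152 and 2^22 = 4194304, N = 22.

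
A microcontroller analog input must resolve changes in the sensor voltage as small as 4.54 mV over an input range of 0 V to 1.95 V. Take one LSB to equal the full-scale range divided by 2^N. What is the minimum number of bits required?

Full-scale range = 1.95 V.
1.95 V / 4.54 mV = 429.5. Since 2^8 = 256 and 2^9 = 512, N = 9.

9 bits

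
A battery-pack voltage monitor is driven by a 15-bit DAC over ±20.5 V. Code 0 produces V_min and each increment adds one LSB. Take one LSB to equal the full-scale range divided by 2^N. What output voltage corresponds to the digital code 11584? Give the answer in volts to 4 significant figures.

-6.006 V

Range = 20.5 − (-20.5) = 41 V. LSB = 41 V / 2^15.
V_out = V_min + code × LSB = -20.5 V + 11584 × 41 V / 32768
      = -20.5 V + 14.4941 V = -6.00586 V.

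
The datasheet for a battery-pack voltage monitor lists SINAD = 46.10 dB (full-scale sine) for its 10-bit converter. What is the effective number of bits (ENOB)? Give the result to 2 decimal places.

7.37 bits

ENOB = (46.10 − 1.76)/6.02 = 7.3654 bits.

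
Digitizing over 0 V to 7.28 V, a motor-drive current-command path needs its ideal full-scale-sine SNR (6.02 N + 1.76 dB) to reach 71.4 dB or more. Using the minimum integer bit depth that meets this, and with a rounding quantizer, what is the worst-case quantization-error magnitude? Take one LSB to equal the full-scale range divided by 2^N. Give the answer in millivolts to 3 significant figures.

0.889 mV

Range is 7.28 V.
Required N = ⌈(71.4 − 1.76)/6.02⌉ = ⌈11.568⌉ = 12.
LSB = 7.28 V / 2^12 = 1.7773 mV.
Half an LSB is 0.889 mV.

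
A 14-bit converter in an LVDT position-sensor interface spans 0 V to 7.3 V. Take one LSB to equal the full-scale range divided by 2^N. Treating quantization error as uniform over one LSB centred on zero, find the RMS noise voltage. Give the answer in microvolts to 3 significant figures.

129 µV

Span = 7.3 V.
Step size = 7.3/16384 V = 445.56 µV.
V_rms = LSB/√12 = 445.56 µV / √12 = 129 µV.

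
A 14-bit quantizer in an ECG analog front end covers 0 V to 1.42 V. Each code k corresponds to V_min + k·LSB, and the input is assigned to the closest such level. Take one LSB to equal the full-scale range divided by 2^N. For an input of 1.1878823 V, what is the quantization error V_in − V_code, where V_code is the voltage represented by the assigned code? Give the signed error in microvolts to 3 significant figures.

V_FS = 1.42 V. LSB = 1.42 V / 2^14 ≈ 86.67 µV.
Position in LSBs: (1.1878823 − (0)) × 16384/1.42 = 13705.8194; rounding gives k = 13706.
V_code = V_min + k × range/2^14 = 0 + 13706 × 1.42/16384 = 1.1878979492 V.
Error = V_in − V_code = 1.1878823 − (1.1878979492) = −15.6 µV.

−15.6 µV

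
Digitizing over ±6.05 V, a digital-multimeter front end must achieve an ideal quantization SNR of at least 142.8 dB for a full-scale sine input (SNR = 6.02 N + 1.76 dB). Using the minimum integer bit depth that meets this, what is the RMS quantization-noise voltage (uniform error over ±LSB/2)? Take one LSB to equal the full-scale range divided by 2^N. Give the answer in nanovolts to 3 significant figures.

208 nV

Range = 6.05 − (-6.05) = 12.1 V.
Required N = ⌈(142.8 − 1.76)/6.02⌉ = ⌈23.429⌉ = 24.
LSB = 12.1 V / 2^24 = 0.72122 µV.
V_rms = LSB/√12 = 208 nV.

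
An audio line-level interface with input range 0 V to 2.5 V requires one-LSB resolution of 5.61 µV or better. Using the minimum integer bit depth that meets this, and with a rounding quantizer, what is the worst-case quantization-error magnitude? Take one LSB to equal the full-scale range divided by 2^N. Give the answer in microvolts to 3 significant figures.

Span = 2.5 V.
2.5 V / 5.61 µV = 445600. Since 2^18 = 262144 and 2^19 = 524288, N = 19.
LSB = 2.5 V ÷ 2^19 = 2.5/524288 V = 4.7684 µV.
Max error for round-to-nearest is LSB/2 = 2.38 µV.

2.38 µV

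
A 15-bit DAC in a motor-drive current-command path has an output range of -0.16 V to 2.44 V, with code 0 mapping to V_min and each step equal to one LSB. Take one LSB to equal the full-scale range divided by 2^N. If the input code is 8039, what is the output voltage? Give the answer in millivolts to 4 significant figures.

477.9 mV

Full-scale range = 2.44 V − (-0.16 V) = 2.6 V. LSB = 2.6 V / 2^15.
V_out = V_min + code × LSB = -0.16 V + 8039 × 2.6 V / 32768
      = -0.16 + 0.637860 = 0.477860 V.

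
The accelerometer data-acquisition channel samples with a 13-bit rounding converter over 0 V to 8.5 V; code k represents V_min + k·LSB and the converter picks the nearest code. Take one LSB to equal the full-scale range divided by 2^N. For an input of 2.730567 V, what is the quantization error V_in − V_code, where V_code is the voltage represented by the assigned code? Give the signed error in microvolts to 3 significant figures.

−390 µV

Span = 8.5 V. LSB = 8.5 V / 2^13 ≈ 1.038 mV.
(V_in − V_min)/LSB = (2.730567 − (0)) × 8192/8.5 = 2631.6241 → nearest code k = 2632.
V_code = 0 + (2632/8192) × 8.5 = 2.730957031 V.
e = 2.730567 − (2.730957031) = −390 µV.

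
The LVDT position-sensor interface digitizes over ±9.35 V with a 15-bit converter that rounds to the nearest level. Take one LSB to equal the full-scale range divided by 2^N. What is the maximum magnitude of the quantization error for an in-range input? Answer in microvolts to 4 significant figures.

285.3 µV

The full-scale span is 9.35 − (-9.35) = 18.7 V.
LSB = 18.7 V ÷ 2^15 = 18.7/32768 V = 0.570679 mV.
|e|_max = LSB/2 = 285.3 µV.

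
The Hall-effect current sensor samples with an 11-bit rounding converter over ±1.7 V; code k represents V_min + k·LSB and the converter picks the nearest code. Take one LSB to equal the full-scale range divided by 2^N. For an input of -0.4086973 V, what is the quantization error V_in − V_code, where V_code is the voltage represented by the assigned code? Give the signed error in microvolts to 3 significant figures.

The full-scale span is 1.7 − (-1.7) = 3.4 V. LSB = 3.4 V / 2^11 ≈ 1.660 mV.
(-0.4086973 − (-1.7)) / LSB = 1.2913027 × 2048/3.4 = 777.8200. Nearest integer: k = 778.
V_code = -1.7 + (778/2048) × 3.4 = -0.4083984375 V.
Error = V_in − V_code = -0.4086973 − (-0.4083984375) = −299 µV.

−299 µV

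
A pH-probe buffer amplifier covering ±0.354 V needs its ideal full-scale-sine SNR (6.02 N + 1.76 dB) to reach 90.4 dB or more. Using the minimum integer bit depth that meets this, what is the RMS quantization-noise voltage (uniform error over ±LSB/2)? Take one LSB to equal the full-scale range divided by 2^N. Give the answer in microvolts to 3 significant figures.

Range = 0.354 − (-0.354) = 0.708 V.
N ≥ (90.4 − 1.76)/6.02 = 14.724 → N_min = 15.
Step size = 0.708/32768 V = 21.606 µV.
σ_q = LSB/√12 = 21.606 µV/3.4641 = 6.24 µV.

6.24 µV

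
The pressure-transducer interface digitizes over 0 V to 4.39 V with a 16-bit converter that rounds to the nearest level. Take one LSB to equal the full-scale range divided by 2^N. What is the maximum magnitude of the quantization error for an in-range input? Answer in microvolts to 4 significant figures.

33.49 µV

Full-scale range = 4.39 V.
LSB = 4.39 V / 2^16 = 66.9861 µV.
A rounding quantizer has |error| ≤ LSB/2 = 33.49 µV.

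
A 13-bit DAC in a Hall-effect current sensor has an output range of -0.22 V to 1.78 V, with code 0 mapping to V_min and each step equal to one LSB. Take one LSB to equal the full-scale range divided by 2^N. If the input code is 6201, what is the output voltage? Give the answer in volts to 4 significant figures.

1.294 V

Range = 1.78 − (-0.22) = 2 V. LSB = 2 V / 2^13.
V_out = V_min + code × LSB = -0.22 V + 6201 × 2 V / 8192
      = -0.22 + 1.51392 = 1.29392 V.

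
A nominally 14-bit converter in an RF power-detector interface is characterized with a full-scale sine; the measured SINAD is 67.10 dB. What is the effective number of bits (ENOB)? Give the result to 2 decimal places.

10.85 bits

(67.10 − 1.76) / 6.02 = 65.34/6.02 = 10.8538 effective bits.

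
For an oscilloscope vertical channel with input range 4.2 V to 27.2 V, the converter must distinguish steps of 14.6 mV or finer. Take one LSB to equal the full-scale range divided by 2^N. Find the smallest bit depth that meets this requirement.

11 bits

Span: 27.2 V − (4.2 V) = 23 V.
Required number of levels: 23/14.6 mV = 1575.3; smallest N with 2^N ≥ that is 11.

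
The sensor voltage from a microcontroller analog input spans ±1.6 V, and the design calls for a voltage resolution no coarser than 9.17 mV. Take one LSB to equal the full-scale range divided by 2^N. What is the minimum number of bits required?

Span: 1.6 V − (-1.6 V) = 3.2 V.
Levels needed ≥ 3.2/9.17 mV = 349.0. 2^9 = 512 suffices, so N_min = 9.

9 bits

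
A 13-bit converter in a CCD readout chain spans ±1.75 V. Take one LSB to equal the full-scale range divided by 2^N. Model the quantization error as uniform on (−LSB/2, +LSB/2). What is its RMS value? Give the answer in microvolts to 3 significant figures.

123 µV

Span: 1.75 V − (-1.75 V) = 3.5 V.
LSB = 3.5 V / 2^13 = 427.25 µV.
For a uniform distribution on [−LSB/2, +LSB/2], V_rms = LSB/√12 = 427.25 µV/3.4641 = 123 µV.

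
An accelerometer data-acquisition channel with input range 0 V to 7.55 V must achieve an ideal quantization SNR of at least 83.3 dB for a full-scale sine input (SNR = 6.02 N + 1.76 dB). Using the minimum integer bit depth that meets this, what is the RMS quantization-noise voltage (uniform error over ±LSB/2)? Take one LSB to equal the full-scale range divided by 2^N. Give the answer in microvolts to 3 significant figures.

Range is 7.55 V.
6.02 N + 1.76 ≥ 83.3 gives N ≥ 13.545, so the minimum integer is 14.
LSB = 7.55 V ÷ 2^14 = 7.55/16384 V = 460.82 µV.
RMS noise = LSB/√12 = 133 µV.

133 µV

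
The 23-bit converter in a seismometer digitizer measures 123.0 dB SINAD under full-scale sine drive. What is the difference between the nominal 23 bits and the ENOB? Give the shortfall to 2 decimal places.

Effective bits = (123.0 − 1.76)/6.02 = 20.1395.
23 − 20.1395 = 2.86 bits below nominal.

2.86 bits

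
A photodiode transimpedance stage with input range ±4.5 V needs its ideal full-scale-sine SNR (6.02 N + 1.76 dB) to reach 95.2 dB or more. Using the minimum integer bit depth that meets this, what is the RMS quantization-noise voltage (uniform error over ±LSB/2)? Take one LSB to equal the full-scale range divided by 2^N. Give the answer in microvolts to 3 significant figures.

Span: 4.5 V − (-4.5 V) = 9 V.
N ≥ (95.2 − 1.76)/6.02 = 15.522 → N_min = 16.
One LSB is 9 V / 65536 = 137.33 µV.
RMS noise = LSB/√12 = 39.6 µV.

39.6 µV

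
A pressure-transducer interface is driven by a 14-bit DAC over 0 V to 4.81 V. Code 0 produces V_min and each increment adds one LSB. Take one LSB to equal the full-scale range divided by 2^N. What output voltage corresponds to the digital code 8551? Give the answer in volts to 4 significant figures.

Span = 4.81 V. LSB = 4.81 V / 2^14.
V_out = V_min + code × LSB = 0 V + 8551 × 4.81 V / 16384
      = 0 V + 2.51039 V = 2.51039 V.

2.510 V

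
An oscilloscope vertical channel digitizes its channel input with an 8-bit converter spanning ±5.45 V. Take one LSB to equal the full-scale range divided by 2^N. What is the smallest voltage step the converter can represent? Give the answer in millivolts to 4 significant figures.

42.58 mV

Range = 5.45 − (-5.45) = 10.9 V.
Number of codes = 2^8 = 256.
LSB = 10.9 V / 2^8 = 42.58 mV.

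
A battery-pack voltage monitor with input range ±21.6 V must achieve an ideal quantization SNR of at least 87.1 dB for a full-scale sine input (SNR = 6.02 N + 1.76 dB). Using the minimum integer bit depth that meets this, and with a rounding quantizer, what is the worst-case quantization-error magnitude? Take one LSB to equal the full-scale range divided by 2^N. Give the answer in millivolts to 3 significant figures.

Full-scale range = 21.6 V − (-21.6 V) = 43.2 V.
Required N = ⌈(87.1 − 1.76)/6.02⌉ = ⌈14.176⌉ = 15.
Step size = 43.2/32768 V = 1.3184 mV.
Half an LSB is 0.659 mV.

0.659 mV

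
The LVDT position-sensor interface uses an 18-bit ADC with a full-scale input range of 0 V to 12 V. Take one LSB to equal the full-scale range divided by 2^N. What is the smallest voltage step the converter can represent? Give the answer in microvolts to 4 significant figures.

45.78 µV

V_FS = 12 V.
Number of codes = 2^18 = 262144.
LSB = 12 V / 2^18 = 45.78 µV.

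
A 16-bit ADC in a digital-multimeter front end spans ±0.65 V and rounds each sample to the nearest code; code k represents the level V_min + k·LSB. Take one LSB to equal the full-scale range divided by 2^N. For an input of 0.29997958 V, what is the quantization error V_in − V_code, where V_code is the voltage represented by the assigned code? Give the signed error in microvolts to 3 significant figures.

Full-scale range = 0.65 V − (-0.65 V) = 1.3 V. LSB = 1.3 V / 2^16 ≈ 19.84 µV.
(V_in − V_min)/LSB = (0.29997958 − (-0.65)) × 65536/1.3 = 47890.6629 → nearest code k = 47891.
V_code = V_min + k × range/2^16 = -0.65 + 47891 × 1.3/65536 = 0.29998626709 V.
V_in − V_code = 0.29997958 − (0.29998626709) = −6.69 µV.

−6.69 µV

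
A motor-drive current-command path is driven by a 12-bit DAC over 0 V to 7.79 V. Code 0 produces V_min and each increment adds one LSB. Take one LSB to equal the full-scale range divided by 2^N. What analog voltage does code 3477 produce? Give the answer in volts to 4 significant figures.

6.613 V

Range is 7.79 V. LSB = 7.79 V / 2^12.
V_out = 0 + 3477 × (7.79/4096) V
      = 0 + 6.61275 = 6.61275 V.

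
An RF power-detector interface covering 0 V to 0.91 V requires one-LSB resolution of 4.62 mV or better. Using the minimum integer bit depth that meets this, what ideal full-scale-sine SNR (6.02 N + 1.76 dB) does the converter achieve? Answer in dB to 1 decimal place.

49.9 dB

V_FS = 0.91 V.
Required number of levels: 0.91/4.62 mV = 196.97; smallest N with 2^N ≥ that is 8.
Ideal SNR at N = 8: 6.02·8 + 1.76 = 49.9 dB.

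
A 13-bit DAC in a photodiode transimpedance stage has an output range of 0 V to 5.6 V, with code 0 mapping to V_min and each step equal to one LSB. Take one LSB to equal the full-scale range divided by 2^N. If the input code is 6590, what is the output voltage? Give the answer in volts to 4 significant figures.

4.505 V

Full-scale range = 5.6 V. LSB = 5.6 V / 2^13.
Output = V_min + (6590/8192) × range = 0 + 0.804443 × 5.6 V
      = 0 + 4.50488 = 4.50488 V.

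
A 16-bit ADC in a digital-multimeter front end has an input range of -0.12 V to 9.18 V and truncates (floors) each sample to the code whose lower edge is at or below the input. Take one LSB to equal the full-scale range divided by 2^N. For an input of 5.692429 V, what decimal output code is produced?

Full-scale range = 9.18 V − (-0.12 V) = 9.3 V. LSB = 9.3 V / 2^16 ≈ 141.9 µV.
code = ⌊(V_in − V_min)/LSB⌋ = ⌊(V_in − V_min) × 2^16 / range⌋
     = ⌊(5.692429 − (-0.12)) × 65536 / 9.3⌋ = ⌊5.812429 × 65536/9.3⌋
     = ⌊40959.500⌋ = 40959.

40959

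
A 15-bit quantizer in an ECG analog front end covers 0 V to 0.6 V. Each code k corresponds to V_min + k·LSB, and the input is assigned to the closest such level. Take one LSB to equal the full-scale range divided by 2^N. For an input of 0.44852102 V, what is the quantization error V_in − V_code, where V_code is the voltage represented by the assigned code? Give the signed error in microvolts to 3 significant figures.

+4.17 µV

V_FS = 0.6 V. LSB = 0.6 V / 2^15 ≈ 18.31 µV.
Position in LSBs: (0.44852102 − (0)) × 32768/0.6 = 24495.2280; rounding gives k = 24495.
Reconstructed level: 0 + 24495 × 0.6/32768 V = 0.44851684570 V.
Error = V_in − V_code = 0.44852102 − (0.44851684570) = +4.17 µV.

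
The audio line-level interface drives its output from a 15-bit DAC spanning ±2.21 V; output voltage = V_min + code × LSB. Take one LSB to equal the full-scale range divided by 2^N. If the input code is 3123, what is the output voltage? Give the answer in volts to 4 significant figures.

-1.789 V

Range = 2.21 − (-2.21) = 4.42 V. LSB = 4.42 V / 2^15.
V_out = V_min + code × LSB = -2.21 V + 3123 × 4.42 V / 32768
      = -2.21 + 0.421254 = -1.78875 V.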